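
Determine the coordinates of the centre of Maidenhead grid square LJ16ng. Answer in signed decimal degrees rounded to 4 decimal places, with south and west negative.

Field L=11, J=9: +11·20° lon, +9·10° lat → SW at lon 40°, lat 0°.
Square 1, 6: +1·2° lon, +6·1° lat → SW at lon 42°, lat 6°.
Subsquare n=13, g=6: +13·0.0833333° lon, +6·0.0416667° lat → SW at lon 43.0833°, lat 6.25°.
Cell spans 0.0833333° lon × 0.0416667° lat. Centre is SW corner plus half of each.
latitude 6.2708, longitude 43.1250.

6.2708, 43.1250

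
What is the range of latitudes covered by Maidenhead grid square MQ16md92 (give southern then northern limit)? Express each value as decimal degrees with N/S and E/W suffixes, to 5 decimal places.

76.13333° N, 76.13750° N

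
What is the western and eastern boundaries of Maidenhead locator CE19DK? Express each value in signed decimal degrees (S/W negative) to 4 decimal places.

Field C=2, E=4: +2·20° lon, +4·10° lat → SW at lon -140°, lat -50°.
Square 1, 9: +1·2° lon, +9·1° lat → SW at lon -138°, lat -41°.
Subsquare d=3, k=10: +3·0.0833333° lon, +10·0.0416667° lat → SW at lon -137.75°, lat -40.5833°.
Cell spans 0.0833333° lon × 0.0416667° lat.
west -137.7500, east -137.6667.

-137.7500, -137.6667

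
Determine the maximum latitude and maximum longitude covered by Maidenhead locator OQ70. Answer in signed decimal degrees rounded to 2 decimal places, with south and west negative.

71.00, 116.00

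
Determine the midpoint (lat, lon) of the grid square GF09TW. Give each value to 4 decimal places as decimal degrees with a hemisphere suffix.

30.0625° S, 58.3750° W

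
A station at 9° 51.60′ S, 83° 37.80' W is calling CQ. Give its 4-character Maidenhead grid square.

EI80

Offset from 180°W / 90°S: lon 96.37°, lat 80.14°.
Field: lon ⌊96.37/20⌋ = 4 → E; lat ⌊80.14/10⌋ = 8 → I.
Square: lon ⌊16.37/2⌋ = 8; lat ⌊0.14/1⌋ = 0.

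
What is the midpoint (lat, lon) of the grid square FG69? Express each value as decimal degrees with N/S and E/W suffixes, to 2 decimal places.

Field F=5, G=6: +5·20° lon, +6·10° lat → SW at lon -80°, lat -30°.
Square 6, 9: +6·2° lon, +9·1° lat → SW at lon -68°, lat -21°.
Cell spans 2° lon × 1° lat. Centre is SW corner plus half of each.
latitude 20.50° S, longitude 67.00° W.

20.50° S, 67.00° W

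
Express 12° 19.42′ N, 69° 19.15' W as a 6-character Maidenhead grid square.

FK52ih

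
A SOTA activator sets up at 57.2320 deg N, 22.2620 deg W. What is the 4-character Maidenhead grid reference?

HO87

Shift to the Maidenhead origin (180°W, 90°S): lon 157.74, lat 147.23.
Field: 157.74/20 → 7 → H, 147.23/10 → 14 → O; chars HO.
Square: 17.74/2 → 8, 7.23/1 → 7; chars 87.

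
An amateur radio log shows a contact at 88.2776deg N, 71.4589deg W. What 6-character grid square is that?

FR48gg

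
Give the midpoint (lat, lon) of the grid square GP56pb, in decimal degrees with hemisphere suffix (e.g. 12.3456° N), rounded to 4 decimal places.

66.0625° N, 48.7083° W

Field G=6, P=15: +6·20° lon, +15·10° lat → SW at lon -60°, lat 60°.
Square 5, 6: +5·2° lon, +6·1° lat → SW at lon -50°, lat 66°.
Subsquare p=15, b=1: +15·0.0833333° lon, +1·0.0416667° lat → SW at lon -48.75°, lat 66.0417°.
Cell spans 0.0833333° lon × 0.0416667° lat. Centre is SW corner plus half of each.
latitude 66.0625° N, longitude 48.7083° W.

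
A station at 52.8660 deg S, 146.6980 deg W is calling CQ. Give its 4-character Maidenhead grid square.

BD67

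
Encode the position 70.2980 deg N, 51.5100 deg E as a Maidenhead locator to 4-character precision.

Shift to the Maidenhead origin (180°W, 90°S): lon 231.51, lat 160.30.
Field: lon ⌊231.51/20⌋ = 11 → L; lat ⌊160.30/10⌋ = 16 → Q.
Square: lon ⌊11.51/2⌋ = 5; lat ⌊0.30/1⌋ = 0.

LQ50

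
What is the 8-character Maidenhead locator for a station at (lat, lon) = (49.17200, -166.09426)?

Offset from 180°W / 90°S: lon 13.90574°, lat 139.17200°.
Field: 13.90574/20 → 0 → A, 139.17200/10 → 13 → N; chars AN.
Square: 13.90574/2 → 6, 9.17200/1 → 9; chars 69.
Subsquare: 1.90574/0.0833333 → 22 → w, 0.17200/0.0416667 → 4 → e; chars we.
Extended square: 0.07241/0.00833333 → 8, 0.00533/0.00416667 → 1; chars 81.

AN69we81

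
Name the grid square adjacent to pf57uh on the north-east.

Longitude subsquare u = 20; +1 → 21 = v.
Latitude subsquare h = 7; +1 → 8 = i.

PF57vi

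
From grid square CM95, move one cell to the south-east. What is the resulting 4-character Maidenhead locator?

DM04

Longitude square 9; +1 → 10, wraps to 0, carry into field.
Longitude field C = 2; +1 → 3 = D.
Latitude square 5; −1 → 4.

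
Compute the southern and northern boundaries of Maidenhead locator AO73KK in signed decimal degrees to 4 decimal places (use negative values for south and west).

53.4167, 53.4583

Field A=0, O=14: +0·20° lon, +14·10° lat → SW at lon -180°, lat 50°.
Square 7, 3: +7·2° lon, +3·1° lat → SW at lon -166°, lat 53°.
Subsquare k=10, k=10: +10·0.0833333° lon, +10·0.0416667° lat → SW at lon -165.167°, lat 53.4167°.
Cell spans 0.0833333° lon × 0.0416667° lat.
south 53.4167, north 53.4583.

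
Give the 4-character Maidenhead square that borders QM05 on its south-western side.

PM94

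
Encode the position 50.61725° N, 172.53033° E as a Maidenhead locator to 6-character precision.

Shift to the Maidenhead origin (180°W, 90°S): lon 352.5303, lat 140.6173.
Field: 352.5303/20 → 17 → R, 140.6173/10 → 14 → O; chars RO.
Square: 12.5303/2 → 6, 0.6173/1 → 0; chars 60.
Subsquare: 0.5303/0.0833333 → 6 → g, 0.6173/0.0416667 → 14 → o; chars go.

RO60go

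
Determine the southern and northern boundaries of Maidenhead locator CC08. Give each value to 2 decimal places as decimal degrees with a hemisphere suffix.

62.00° S, 61.00° S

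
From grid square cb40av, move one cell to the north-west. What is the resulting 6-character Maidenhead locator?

CB30xw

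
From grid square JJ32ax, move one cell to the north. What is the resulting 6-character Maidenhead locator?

JJ33aa

Latitude subsquare x = 23; +1 → 24, wraps to 0 = a, carry into square.
Latitude square 2; +1 → 3.
The longitude characters are unchanged.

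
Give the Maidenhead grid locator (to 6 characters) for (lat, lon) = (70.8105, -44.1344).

GQ70wt

Offset from 180°W / 90°S: lon 135.8656°, lat 160.8105°.
Field: 135.8656/20 → 6 → G, 160.8105/10 → 16 → Q; chars GQ.
Square: 15.8656/2 → 7, 0.8105/1 → 0; chars 70.
Subsquare: 1.8656/0.0833333 → 22 → w, 0.8105/0.0416667 → 19 → t; chars wt.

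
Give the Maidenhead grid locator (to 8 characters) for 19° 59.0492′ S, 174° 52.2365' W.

AH20na53

Offset from 180°W / 90°S: lon 5.12939°, lat 70.01585°.
Field: lon ⌊5.12939/20⌋ = 0 → A; lat ⌊70.01585/10⌋ = 7 → H.
Square: lon ⌊5.12939/2⌋ = 2; lat ⌊0.01585/1⌋ = 0.
Subsquare: lon ⌊1.12939/0.0833333⌋ = 13 → n; lat ⌊0.01585/0.0416667⌋ = 0 → a.
Extended square: lon ⌊0.04606/0.00833333⌋ = 5; lat ⌊0.01585/0.00416667⌋ = 3.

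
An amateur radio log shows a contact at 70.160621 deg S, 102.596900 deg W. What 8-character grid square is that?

DB89qu81

Shift to the Maidenhead origin (180°W, 90°S): lon 77.40310, lat 19.83938.
Field: 77.40310/20 → 3 → D, 19.83938/10 → 1 → B; chars DB.
Square: 17.40310/2 → 8, 9.83938/1 → 9; chars 89.
Subsquare: 1.40310/0.0833333 → 16 → q, 0.83938/0.0416667 → 20 → u; chars qu.
Extended square: 0.06977/0.00833333 → 8, 0.00605/0.00416667 → 1; chars 81.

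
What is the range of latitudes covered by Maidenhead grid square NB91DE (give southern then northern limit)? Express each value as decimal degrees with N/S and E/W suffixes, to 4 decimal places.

Field N=13, B=1: +13·20° lon, +1·10° lat → SW at lon 80°, lat -80°.
Square 9, 1: +9·2° lon, +1·1° lat → SW at lon 98°, lat -79°.
Subsquare d=3, e=4: +3·0.0833333° lon, +4·0.0416667° lat → SW at lon 98.25°, lat -78.8333°.
Cell spans 0.0833333° lon × 0.0416667° lat.
south 78.8333° S, north 78.7917° S.

78.8333° S, 78.7917° S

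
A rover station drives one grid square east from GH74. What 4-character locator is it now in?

GH84

Longitude square 7; +1 → 8.
The latitude characters are unchanged.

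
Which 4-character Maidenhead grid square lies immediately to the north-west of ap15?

AP06

Longitude square 1; −1 → 0.
Latitude square 5; +1 → 6.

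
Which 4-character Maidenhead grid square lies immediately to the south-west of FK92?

FK81

Longitude square 9; −1 → 8.
Latitude square 2; −1 → 1.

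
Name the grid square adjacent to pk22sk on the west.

PK22rk

Longitude subsquare s = 18; −1 → 17 = r.
The latitude characters are unchanged.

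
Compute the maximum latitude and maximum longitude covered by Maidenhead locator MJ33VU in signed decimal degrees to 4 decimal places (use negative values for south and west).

3.8750, 67.8333

Field M=12, J=9: +12·20° lon, +9·10° lat → SW at lon 60°, lat 0°.
Square 3, 3: +3·2° lon, +3·1° lat → SW at lon 66°, lat 3°.
Subsquare v=21, u=20: +21·0.0833333° lon, +20·0.0416667° lat → SW at lon 67.75°, lat 3.83333°.
Cell spans 0.0833333° lon × 0.0416667° lat. NE corner is SW corner plus one full cell.
latitude 3.8750, longitude 67.8333.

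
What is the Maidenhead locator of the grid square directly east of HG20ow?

Longitude subsquare o = 14; +1 → 15 = p.
The latitude characters are unchanged.

HG20pw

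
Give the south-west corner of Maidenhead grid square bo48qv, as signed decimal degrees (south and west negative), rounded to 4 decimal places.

Field B=1, O=14: +1·20° lon, +14·10° lat → SW at lon -160°, lat 50°.
Square 4, 8: +4·2° lon, +8·1° lat → SW at lon -152°, lat 58°.
Subsquare q=16, v=21: +16·0.0833333° lon, +21·0.0416667° lat → SW at lon -150.667°, lat 58.875°.
latitude 58.8750, longitude -150.6667.

58.8750, -150.6667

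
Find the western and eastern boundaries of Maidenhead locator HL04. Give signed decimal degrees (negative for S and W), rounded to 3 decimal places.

-40.000, -38.000

Field H=7, L=11: +7·20° lon, +11·10° lat → SW at lon -40°, lat 20°.
Square 0, 4: +0·2° lon, +4·1° lat → SW at lon -40°, lat 24°.
Cell spans 2° lon × 1° lat.
west -40.000, east -38.000.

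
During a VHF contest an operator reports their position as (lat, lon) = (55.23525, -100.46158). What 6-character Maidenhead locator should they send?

DO95sf

Add 180° to longitude and 90° to latitude: 79.5384, 145.2353.
Field: lon ⌊79.5384/20⌋ = 3 → D; lat ⌊145.2353/10⌋ = 14 → O.
Square: lon ⌊19.5384/2⌋ = 9; lat ⌊5.2353/1⌋ = 5.
Subsquare: lon ⌊1.5384/0.0833333⌋ = 18 → s; lat ⌊0.2353/0.0416667⌋ = 5 → f.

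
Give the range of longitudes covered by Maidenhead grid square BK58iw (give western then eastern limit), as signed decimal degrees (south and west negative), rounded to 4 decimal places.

-149.3333, -149.2500

Field B=1, K=10: +1·20° lon, +10·10° lat → SW at lon -160°, lat 10°.
Square 5, 8: +5·2° lon, +8·1° lat → SW at lon -150°, lat 18°.
Subsquare i=8, w=22: +8·0.0833333° lon, +22·0.0416667° lat → SW at lon -149.333°, lat 18.9167°.
Cell spans 0.0833333° lon × 0.0416667° lat.
west -149.3333, east -149.2500.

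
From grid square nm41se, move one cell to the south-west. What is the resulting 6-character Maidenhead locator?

Longitude subsquare s = 18; −1 → 17 = r.
Latitude subsquare e = 4; −1 → 3 = d.

NM41rd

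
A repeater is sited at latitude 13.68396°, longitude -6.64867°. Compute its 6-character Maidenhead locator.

IK63qq

Add 180° to longitude and 90° to latitude: 173.3513, 103.6840.
Field: 173.3513/20 → 8 → I, 103.6840/10 → 10 → K; chars IK.
Square: 13.3513/2 → 6, 3.6840/1 → 3; chars 63.
Subsquare: 1.3513/0.0833333 → 16 → q, 0.6840/0.0416667 → 16 → q; chars qq.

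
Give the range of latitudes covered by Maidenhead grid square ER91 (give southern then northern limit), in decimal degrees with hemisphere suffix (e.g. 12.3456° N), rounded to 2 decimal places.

Field E=4, R=17: +4·20° lon, +17·10° lat → SW at lon -100°, lat 80°.
Square 9, 1: +9·2° lon, +1·1° lat → SW at lon -82°, lat 81°.
Cell spans 2° lon × 1° lat.
south 81.00° N, north 82.00° N.

81.00° N, 82.00° N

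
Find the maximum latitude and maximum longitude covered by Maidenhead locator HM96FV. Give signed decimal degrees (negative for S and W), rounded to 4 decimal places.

36.9167, -21.5000

Field H=7, M=12: +7·20° lon, +12·10° lat → SW at lon -40°, lat 30°.
Square 9, 6: +9·2° lon, +6·1° lat → SW at lon -22°, lat 36°.
Subsquare f=5, v=21: +5·0.0833333° lon, +21·0.0416667° lat → SW at lon -21.5833°, lat 36.875°.
Cell spans 0.0833333° lon × 0.0416667° lat. NE corner is SW corner plus one full cell.
latitude 36.9167, longitude -21.5000.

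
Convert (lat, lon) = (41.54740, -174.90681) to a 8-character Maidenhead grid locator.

AN21nn11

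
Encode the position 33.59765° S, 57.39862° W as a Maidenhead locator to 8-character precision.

Add 180° to longitude and 90° to latitude: 122.60138, 56.40235.
Field: 122.60138/20 → 6 → G, 56.40235/10 → 5 → F; chars GF.
Square: 2.60138/2 → 1, 6.40235/1 → 6; chars 16.
Subsquare: 0.60138/0.0833333 → 7 → h, 0.40235/0.0416667 → 9 → j; chars hj.
Extended square: 0.01805/0.00833333 → 2, 0.02735/0.00416667 → 6; chars 26.

GF16hj26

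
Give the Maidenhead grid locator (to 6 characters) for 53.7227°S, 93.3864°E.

ND66qg

Add 180° to longitude and 90° to latitude: 273.3864, 36.2773.
Field (20°×10°, letters A–R): 273.3864/20 → 13 → N, 36.2773/10 → 3 → D; chars ND.
Square (2°×1°, digits 0–9): 13.3864/2 → 6, 6.2773/1 → 6; chars 66.
Subsquare (5′×2.5′, letters a–x): 1.3864/0.0833333 → 16 → q, 0.2773/0.0416667 → 6 → g; chars qg.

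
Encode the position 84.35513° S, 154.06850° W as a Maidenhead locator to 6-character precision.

Add 180° to longitude and 90° to latitude: 25.9315, 5.6449.
Field (20°×10°, letters A–R): lon ⌊25.9315/20⌋ = 1 → B; lat ⌊5.6449/10⌋ = 0 → A.
Square (2°×1°, digits 0–9): lon ⌊5.9315/2⌋ = 2; lat ⌊5.6449/1⌋ = 5.
Subsquare (5′×2.5′, letters a–x): lon ⌊1.9315/0.0833333⌋ = 23 → x; lat ⌊0.6449/0.0416667⌋ = 15 → p.

BA25xp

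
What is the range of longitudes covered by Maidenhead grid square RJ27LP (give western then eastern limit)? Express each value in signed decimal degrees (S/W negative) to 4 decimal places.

Field R=17, J=9: +17·20° lon, +9·10° lat → SW at lon 160°, lat 0°.
Square 2, 7: +2·2° lon, +7·1° lat → SW at lon 164°, lat 7°.
Subsquare l=11, p=15: +11·0.0833333° lon, +15·0.0416667° lat → SW at lon 164.917°, lat 7.625°.
Cell spans 0.0833333° lon × 0.0416667° lat.
west 164.9167, east 165.0000.

164.9167, 165.0000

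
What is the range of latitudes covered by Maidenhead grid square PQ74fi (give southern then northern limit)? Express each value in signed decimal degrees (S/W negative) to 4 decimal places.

74.3333, 74.3750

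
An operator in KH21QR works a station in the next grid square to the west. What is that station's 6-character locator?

Longitude subsquare q = 16; −1 → 15 = p.
The latitude characters are unchanged.

KH21pr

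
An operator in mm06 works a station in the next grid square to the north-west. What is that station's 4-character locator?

LM97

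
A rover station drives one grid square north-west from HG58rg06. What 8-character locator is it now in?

Longitude extended square 0; −1 → -1, wraps to 9, carry into subsquare.
Longitude subsquare r = 17; −1 → 16 = q.
Latitude extended square 6; +1 → 7.

HG58qg97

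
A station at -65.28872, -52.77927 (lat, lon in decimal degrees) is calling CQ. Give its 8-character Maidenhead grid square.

Offset from 180°W / 90°S: lon 127.22073°, lat 24.71128°.
Field: lon ⌊127.22073/20⌋ = 6 → G; lat ⌊24.71128/10⌋ = 2 → C.
Square: lon ⌊7.22073/2⌋ = 3; lat ⌊4.71128/1⌋ = 4.
Subsquare: lon ⌊1.22073/0.0833333⌋ = 14 → o; lat ⌊0.71128/0.0416667⌋ = 17 → r.
Extended square: lon ⌊0.05406/0.00833333⌋ = 6; lat ⌊0.00295/0.00416667⌋ = 0.

GC34or60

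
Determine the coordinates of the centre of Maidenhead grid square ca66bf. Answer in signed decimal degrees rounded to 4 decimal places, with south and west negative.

-83.7708, -127.8750

Field C=2, A=0: +2·20° lon, +0·10° lat → SW at lon -140°, lat -90°.
Square 6, 6: +6·2° lon, +6·1° lat → SW at lon -128°, lat -84°.
Subsquare b=1, f=5: +1·0.0833333° lon, +5·0.0416667° lat → SW at lon -127.917°, lat -83.7917°.
Cell spans 0.0833333° lon × 0.0416667° lat. Centre is SW corner plus half of each.
latitude -83.7708, longitude -127.8750.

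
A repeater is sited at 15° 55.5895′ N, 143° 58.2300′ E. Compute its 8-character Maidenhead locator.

Offset from 180°W / 90°S: lon 323.97050°, lat 105.92649°.
Field (20°×10°, letters A–R): 323.97050/20 → 16 → Q, 105.92649/10 → 10 → K; chars QK.
Square (2°×1°, digits 0–9): 3.97050/2 → 1, 5.92649/1 → 5; chars 15.
Subsquare (5′×2.5′, letters a–x): 1.97050/0.0833333 → 23 → x, 0.92649/0.0416667 → 22 → w; chars xw.
Extended square (30″×15″, digits 0–9): 0.05383/0.00833333 → 6, 0.00982/0.00416667 → 2; chars 62.

QK15xw62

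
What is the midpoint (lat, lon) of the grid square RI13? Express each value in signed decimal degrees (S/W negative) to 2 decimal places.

Field R=17, I=8: +17·20° lon, +8·10° lat → SW at lon 160°, lat -10°.
Square 1, 3: +1·2° lon, +3·1° lat → SW at lon 162°, lat -7°.
Cell spans 2° lon × 1° lat. Centre is SW corner plus half of each.
latitude -6.50, longitude 163.00.

-6.50, 163.00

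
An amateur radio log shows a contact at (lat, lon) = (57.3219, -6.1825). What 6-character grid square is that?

IO67vh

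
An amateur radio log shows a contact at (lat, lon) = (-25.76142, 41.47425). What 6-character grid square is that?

LG04rf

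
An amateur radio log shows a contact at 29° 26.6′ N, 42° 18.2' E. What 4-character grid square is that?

Add 180° to longitude and 90° to latitude: 222.30, 119.44.
Field: 222.30/20 → 11 → L, 119.44/10 → 11 → L; chars LL.
Square: 2.30/2 → 1, 9.44/1 → 9; chars 19.

LL19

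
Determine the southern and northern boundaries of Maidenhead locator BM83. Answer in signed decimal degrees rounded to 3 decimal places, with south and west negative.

Field B=1, M=12: +1·20° lon, +12·10° lat → SW at lon -160°, lat 30°.
Square 8, 3: +8·2° lon, +3·1° lat → SW at lon -144°, lat 33°.
Cell spans 2° lon × 1° lat.
south 33.000, north 34.000.

33.000, 34.000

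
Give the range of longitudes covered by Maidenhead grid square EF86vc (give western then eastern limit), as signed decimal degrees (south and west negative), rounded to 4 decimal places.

-82.2500, -82.1667

Field E=4, F=5: +4·20° lon, +5·10° lat → SW at lon -100°, lat -40°.
Square 8, 6: +8·2° lon, +6·1° lat → SW at lon -84°, lat -34°.
Subsquare v=21, c=2: +21·0.0833333° lon, +2·0.0416667° lat → SW at lon -82.25°, lat -33.9167°.
Cell spans 0.0833333° lon × 0.0416667° lat.
west -82.2500, east -82.1667.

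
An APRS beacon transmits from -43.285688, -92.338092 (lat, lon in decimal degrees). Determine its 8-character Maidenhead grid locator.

Shift to the Maidenhead origin (180°W, 90°S): lon 87.66191, lat 46.71431.
Field: 87.66191/20 → 4 → E, 46.71431/10 → 4 → E; chars EE.
Square: 7.66191/2 → 3, 6.71431/1 → 6; chars 36.
Subsquare: 1.66191/0.0833333 → 19 → t, 0.71431/0.0416667 → 17 → r; chars tr.
Extended square: 0.07857/0.00833333 → 9, 0.00598/0.00416667 → 1; chars 91.

EE36tr91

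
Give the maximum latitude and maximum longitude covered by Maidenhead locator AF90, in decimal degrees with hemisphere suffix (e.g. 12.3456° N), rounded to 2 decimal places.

Field A=0, F=5: +0·20° lon, +5·10° lat → SW at lon -180°, lat -40°.
Square 9, 0: +9·2° lon, +0·1° lat → SW at lon -162°, lat -40°.
Cell spans 2° lon × 1° lat. NE corner is SW corner plus one full cell.
latitude 39.00° S, longitude 160.00° W.

39.00° S, 160.00° W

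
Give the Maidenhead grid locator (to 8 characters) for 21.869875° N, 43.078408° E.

LL11mu98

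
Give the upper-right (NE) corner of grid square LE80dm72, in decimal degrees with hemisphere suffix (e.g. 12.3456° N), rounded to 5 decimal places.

49.48750° S, 56.31667° E

Field L=11, E=4: +11·20° lon, +4·10° lat → SW at lon 40°, lat -50°.
Square 8, 0: +8·2° lon, +0·1° lat → SW at lon 56°, lat -50°.
Subsquare d=3, m=12: +3·0.0833333° lon, +12·0.0416667° lat → SW at lon 56.25°, lat -49.5°.
Extended square 7, 2: +7·0.00833333° lon, +2·0.00416667° lat → SW at lon 56.3083°, lat -49.4917°.
Cell spans 0.00833333° lon × 0.00416667° lat. NE corner is SW corner plus one full cell.
latitude 49.48750° S, longitude 56.31667° E.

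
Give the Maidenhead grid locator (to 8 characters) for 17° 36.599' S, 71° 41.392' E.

MH52uj23

Add 180° to longitude and 90° to latitude: 251.68987, 72.39002.
Field: lon ⌊251.68987/20⌋ = 12 → M; lat ⌊72.39002/10⌋ = 7 → H.
Square: lon ⌊11.68987/2⌋ = 5; lat ⌊2.39002/1⌋ = 2.
Subsquare: lon ⌊1.68987/0.0833333⌋ = 20 → u; lat ⌊0.39002/0.0416667⌋ = 9 → j.
Extended square: lon ⌊0.02320/0.00833333⌋ = 2; lat ⌊0.01502/0.00416667⌋ = 3.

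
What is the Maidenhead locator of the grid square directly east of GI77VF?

Longitude subsquare v = 21; +1 → 22 = w.
The latitude characters are unchanged.

GI77wf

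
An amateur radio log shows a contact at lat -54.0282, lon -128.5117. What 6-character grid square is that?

CD55rx

Add 180° to longitude and 90° to latitude: 51.4883, 35.9718.
Field: lon ⌊51.4883/20⌋ = 2 → C; lat ⌊35.9718/10⌋ = 3 → D.
Square: lon ⌊11.4883/2⌋ = 5; lat ⌊5.9718/1⌋ = 5.
Subsquare: lon ⌊1.4883/0.0833333⌋ = 17 → r; lat ⌊0.9718/0.0416667⌋ = 23 → x.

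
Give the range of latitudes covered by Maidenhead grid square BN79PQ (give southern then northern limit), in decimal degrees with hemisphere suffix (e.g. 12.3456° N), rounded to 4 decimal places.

Field B=1, N=13: +1·20° lon, +13·10° lat → SW at lon -160°, lat 40°.
Square 7, 9: +7·2° lon, +9·1° lat → SW at lon -146°, lat 49°.
Subsquare p=15, q=16: +15·0.0833333° lon, +16·0.0416667° lat → SW at lon -144.75°, lat 49.6667°.
Cell spans 0.0833333° lon × 0.0416667° lat.
south 49.6667° N, north 49.7083° N.

49.6667° N, 49.7083° N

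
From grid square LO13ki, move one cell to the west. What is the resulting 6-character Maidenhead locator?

Longitude subsquare k = 10; −1 → 9 = j.
The latitude characters are unchanged.

LO13ji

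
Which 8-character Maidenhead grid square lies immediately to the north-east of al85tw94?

AL85uw05

Longitude extended square 9; +1 → 10, wraps to 0, carry into subsquare.
Longitude subsquare t = 19; +1 → 20 = u.
Latitude extended square 4; +1 → 5.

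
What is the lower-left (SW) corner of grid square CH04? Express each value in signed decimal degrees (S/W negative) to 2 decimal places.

-16.00, -140.00

Field C=2, H=7: +2·20° lon, +7·10° lat → SW at lon -140°, lat -20°.
Square 0, 4: +0·2° lon, +4·1° lat → SW at lon -140°, lat -16°.
latitude -16.00, longitude -140.00.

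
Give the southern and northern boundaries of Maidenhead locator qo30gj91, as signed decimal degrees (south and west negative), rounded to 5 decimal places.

50.37917, 50.38333

Field Q=16, O=14: +16·20° lon, +14·10° lat → SW at lon 140°, lat 50°.
Square 3, 0: +3·2° lon, +0·1° lat → SW at lon 146°, lat 50°.
Subsquare g=6, j=9: +6·0.0833333° lon, +9·0.0416667° lat → SW at lon 146.5°, lat 50.375°.
Extended square 9, 1: +9·0.00833333° lon, +1·0.00416667° lat → SW at lon 146.575°, lat 50.3792°.
Cell spans 0.00833333° lon × 0.00416667° lat.
south 50.37917, north 50.38333.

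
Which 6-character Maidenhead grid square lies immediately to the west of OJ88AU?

Longitude subsquare a = 0; −1 → -1, wraps to 23 = x, carry into square.
Longitude square 8; −1 → 7.
The latitude characters are unchanged.

OJ78xu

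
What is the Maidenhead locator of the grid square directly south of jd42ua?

Latitude subsquare a = 0; −1 → -1, wraps to 23 = x, carry into square.
Latitude square 2; −1 → 1.
The longitude characters are unchanged.

JD41ux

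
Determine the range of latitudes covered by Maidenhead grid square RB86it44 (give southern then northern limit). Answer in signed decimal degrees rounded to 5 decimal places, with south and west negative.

-73.19167, -73.18750

Field R=17, B=1: +17·20° lon, +1·10° lat → SW at lon 160°, lat -80°.
Square 8, 6: +8·2° lon, +6·1° lat → SW at lon 176°, lat -74°.
Subsquare i=8, t=19: +8·0.0833333° lon, +19·0.0416667° lat → SW at lon 176.667°, lat -73.2083°.
Extended square 4, 4: +4·0.00833333° lon, +4·0.00416667° lat → SW at lon 176.7°, lat -73.1917°.
Cell spans 0.00833333° lon × 0.00416667° lat.
south -73.19167, north -73.18750.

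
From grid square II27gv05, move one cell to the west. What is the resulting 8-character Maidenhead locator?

II27fv95

Longitude extended square 0; −1 → -1, wraps to 9, carry into subsquare.
Longitude subsquare g = 6; −1 → 5 = f.
The latitude characters are unchanged.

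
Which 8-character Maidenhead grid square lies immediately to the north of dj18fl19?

DJ18fm10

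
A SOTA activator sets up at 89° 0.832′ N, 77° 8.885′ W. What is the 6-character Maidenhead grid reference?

Shift to the Maidenhead origin (180°W, 90°S): lon 102.8519, lat 179.0139.
Field (20°×10°, letters A–R): 102.8519/20 → 5 → F, 179.0139/10 → 17 → R; chars FR.
Square (2°×1°, digits 0–9): 2.8519/2 → 1, 9.0139/1 → 9; chars 19.
Subsquare (5′×2.5′, letters a–x): 0.8519/0.0833333 → 10 → k, 0.0139/0.0416667 → 0 → a; chars ka.

FR19ka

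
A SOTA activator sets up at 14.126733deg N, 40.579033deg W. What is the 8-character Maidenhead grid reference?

GK94rd00

Offset from 180°W / 90°S: lon 139.42097°, lat 104.12673°.
Field: lon ⌊139.42097/20⌋ = 6 → G; lat ⌊104.12673/10⌋ = 10 → K.
Square: lon ⌊19.42097/2⌋ = 9; lat ⌊4.12673/1⌋ = 4.
Subsquare: lon ⌊1.42097/0.0833333⌋ = 17 → r; lat ⌊0.12673/0.0416667⌋ = 3 → d.
Extended square: lon ⌊0.00430/0.00833333⌋ = 0; lat ⌊0.00173/0.00416667⌋ = 0.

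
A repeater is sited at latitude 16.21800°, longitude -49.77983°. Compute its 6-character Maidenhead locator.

GK56cf

Offset from 180°W / 90°S: lon 130.2202°, lat 106.2180°.
Field (20°×10°, letters A–R): lon ⌊130.2202/20⌋ = 6 → G; lat ⌊106.2180/10⌋ = 10 → K.
Square (2°×1°, digits 0–9): lon ⌊10.2202/2⌋ = 5; lat ⌊6.2180/1⌋ = 6.
Subsquare (5′×2.5′, letters a–x): lon ⌊0.2202/0.0833333⌋ = 2 → c; lat ⌊0.2180/0.0416667⌋ = 5 → f.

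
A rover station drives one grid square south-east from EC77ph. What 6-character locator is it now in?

EC77qg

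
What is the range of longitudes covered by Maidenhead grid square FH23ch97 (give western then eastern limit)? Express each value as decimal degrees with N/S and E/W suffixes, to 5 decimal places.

75.75833° W, 75.75000° W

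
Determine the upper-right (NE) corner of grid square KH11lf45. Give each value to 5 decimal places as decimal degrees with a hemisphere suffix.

Field K=10, H=7: +10·20° lon, +7·10° lat → SW at lon 20°, lat -20°.
Square 1, 1: +1·2° lon, +1·1° lat → SW at lon 22°, lat -19°.
Subsquare l=11, f=5: +11·0.0833333° lon, +5·0.0416667° lat → SW at lon 22.9167°, lat -18.7917°.
Extended square 4, 5: +4·0.00833333° lon, +5·0.00416667° lat → SW at lon 22.95°, lat -18.7708°.
Cell spans 0.00833333° lon × 0.00416667° lat. NE corner is SW corner plus one full cell.
latitude 18.76667° S, longitude 22.95833° E.

18.76667° S, 22.95833° E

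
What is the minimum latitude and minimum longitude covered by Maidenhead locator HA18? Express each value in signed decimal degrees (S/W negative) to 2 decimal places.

Field H=7, A=0: +7·20° lon, +0·10° lat → SW at lon -40°, lat -90°.
Square 1, 8: +1·2° lon, +8·1° lat → SW at lon -38°, lat -82°.
latitude -82.00, longitude -38.00.

-82.00, -38.00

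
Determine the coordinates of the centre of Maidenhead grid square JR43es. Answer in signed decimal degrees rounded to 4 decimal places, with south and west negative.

83.7708, 8.3750

Field J=9, R=17: +9·20° lon, +17·10° lat → SW at lon 0°, lat 80°.
Square 4, 3: +4·2° lon, +3·1° lat → SW at lon 8°, lat 83°.
Subsquare e=4, s=18: +4·0.0833333° lon, +18·0.0416667° lat → SW at lon 8.33333°, lat 83.75°.
Cell spans 0.0833333° lon × 0.0416667° lat. Centre is SW corner plus half of each.
latitude 83.7708, longitude 8.3750.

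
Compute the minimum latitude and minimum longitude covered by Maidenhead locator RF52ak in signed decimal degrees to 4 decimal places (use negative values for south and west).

-37.5833, 170.0000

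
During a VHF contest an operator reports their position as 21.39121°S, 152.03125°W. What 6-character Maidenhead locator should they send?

BG38xo

Shift to the Maidenhead origin (180°W, 90°S): lon 27.9688, lat 68.6088.
Field: lon ⌊27.9688/20⌋ = 1 → B; lat ⌊68.6088/10⌋ = 6 → G.
Square: lon ⌊7.9688/2⌋ = 3; lat ⌊8.6088/1⌋ = 8.
Subsquare: lon ⌊1.9688/0.0833333⌋ = 23 → x; lat ⌊0.6088/0.0416667⌋ = 14 → o.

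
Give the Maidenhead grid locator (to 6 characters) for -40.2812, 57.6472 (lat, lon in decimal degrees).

LE89tr

Offset from 180°W / 90°S: lon 237.6472°, lat 49.7188°.
Field: lon ⌊237.6472/20⌋ = 11 → L; lat ⌊49.7188/10⌋ = 4 → E.
Square: lon ⌊17.6472/2⌋ = 8; lat ⌊9.7188/1⌋ = 9.
Subsquare: lon ⌊1.6472/0.0833333⌋ = 19 → t; lat ⌊0.7188/0.0416667⌋ = 17 → r.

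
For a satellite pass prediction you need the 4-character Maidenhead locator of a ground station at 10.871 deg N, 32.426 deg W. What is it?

HK30

Add 180° to longitude and 90° to latitude: 147.57, 100.87.
Field (20°×10°, letters A–R): lon ⌊147.57/20⌋ = 7 → H; lat ⌊100.87/10⌋ = 10 → K.
Square (2°×1°, digits 0–9): lon ⌊7.57/2⌋ = 3; lat ⌊0.87/1⌋ = 0.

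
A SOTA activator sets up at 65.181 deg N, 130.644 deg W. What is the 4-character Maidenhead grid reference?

Offset from 180°W / 90°S: lon 49.36°, lat 155.18°.
Field: lon ⌊49.36/20⌋ = 2 → C; lat ⌊155.18/10⌋ = 15 → P.
Square: lon ⌊9.36/2⌋ = 4; lat ⌊5.18/1⌋ = 5.

CP45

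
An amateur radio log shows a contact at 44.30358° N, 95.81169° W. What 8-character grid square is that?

Offset from 180°W / 90°S: lon 84.18831°, lat 134.30358°.
Field: lon ⌊84.18831/20⌋ = 4 → E; lat ⌊134.30358/10⌋ = 13 → N.
Square: lon ⌊4.18831/2⌋ = 2; lat ⌊4.30358/1⌋ = 4.
Subsquare: lon ⌊0.18831/0.0833333⌋ = 2 → c; lat ⌊0.30358/0.0416667⌋ = 7 → h.
Extended square: lon ⌊0.02164/0.00833333⌋ = 2; lat ⌊0.01191/0.00416667⌋ = 2.

EN24ch22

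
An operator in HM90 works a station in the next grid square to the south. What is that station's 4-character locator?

HL99

Latitude square 0; −1 → -1, wraps to 9, carry into field.
Latitude field M = 12; −1 → 11 = L.
The longitude characters are unchanged.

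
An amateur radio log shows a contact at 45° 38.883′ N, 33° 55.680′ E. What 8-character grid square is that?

Shift to the Maidenhead origin (180°W, 90°S): lon 213.92800, lat 135.64805.
Field (20°×10°, letters A–R): lon ⌊213.92800/20⌋ = 10 → K; lat ⌊135.64805/10⌋ = 13 → N.
Square (2°×1°, digits 0–9): lon ⌊13.92800/2⌋ = 6; lat ⌊5.64805/1⌋ = 5.
Subsquare (5′×2.5′, letters a–x): lon ⌊1.92800/0.0833333⌋ = 23 → x; lat ⌊0.64805/0.0416667⌋ = 15 → p.
Extended square (30″×15″, digits 0–9): lon ⌊0.01133/0.00833333⌋ = 1; lat ⌊0.02305/0.00416667⌋ = 5.

KN65xp15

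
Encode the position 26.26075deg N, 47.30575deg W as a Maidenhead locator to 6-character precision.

Offset from 180°W / 90°S: lon 132.6943°, lat 116.2608°.
Field: 132.6943/20 → 6 → G, 116.2608/10 → 11 → L; chars GL.
Square: 12.6943/2 → 6, 6.2608/1 → 6; chars 66.
Subsquare: 0.6943/0.0833333 → 8 → i, 0.2608/0.0416667 → 6 → g; chars ig.

GL66ig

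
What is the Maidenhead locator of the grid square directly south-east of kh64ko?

KH64ln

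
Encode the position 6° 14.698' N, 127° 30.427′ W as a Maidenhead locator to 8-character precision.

CJ66ff98

Offset from 180°W / 90°S: lon 52.49288°, lat 96.24497°.
Field: 52.49288/20 → 2 → C, 96.24497/10 → 9 → J; chars CJ.
Square: 12.49288/2 → 6, 6.24497/1 → 6; chars 66.
Subsquare: 0.49288/0.0833333 → 5 → f, 0.24497/0.0416667 → 5 → f; chars ff.
Extended square: 0.07622/0.00833333 → 9, 0.03663/0.00416667 → 8; chars 98.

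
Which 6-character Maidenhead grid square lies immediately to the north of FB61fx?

FB62fa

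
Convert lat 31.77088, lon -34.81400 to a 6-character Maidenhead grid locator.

Offset from 180°W / 90°S: lon 145.1860°, lat 121.7709°.
Field (20°×10°, letters A–R): lon ⌊145.1860/20⌋ = 7 → H; lat ⌊121.7709/10⌋ = 12 → M.
Square (2°×1°, digits 0–9): lon ⌊5.1860/2⌋ = 2; lat ⌊1.7709/1⌋ = 1.
Subsquare (5′×2.5′, letters a–x): lon ⌊1.1860/0.0833333⌋ = 14 → o; lat ⌊0.7709/0.0416667⌋ = 18 → s.

HM21os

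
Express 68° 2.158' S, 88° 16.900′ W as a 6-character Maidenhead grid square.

Offset from 180°W / 90°S: lon 91.7183°, lat 21.9640°.
Field (20°×10°, letters A–R): 91.7183/20 → 4 → E, 21.9640/10 → 2 → C; chars EC.
Square (2°×1°, digits 0–9): 11.7183/2 → 5, 1.9640/1 → 1; chars 51.
Subsquare (5′×2.5′, letters a–x): 1.7183/0.0833333 → 20 → u, 0.9640/0.0416667 → 23 → x; chars ux.

EC51ux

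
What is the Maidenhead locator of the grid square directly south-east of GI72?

Longitude square 7; +1 → 8.
Latitude square 2; −1 → 1.

GI81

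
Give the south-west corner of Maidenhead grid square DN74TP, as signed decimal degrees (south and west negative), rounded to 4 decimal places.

44.6250, -104.4167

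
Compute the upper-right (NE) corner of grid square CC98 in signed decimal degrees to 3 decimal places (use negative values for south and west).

Field C=2, C=2: +2·20° lon, +2·10° lat → SW at lon -140°, lat -70°.
Square 9, 8: +9·2° lon, +8·1° lat → SW at lon -122°, lat -62°.
Cell spans 2° lon × 1° lat. NE corner is SW corner plus one full cell.
latitude -61.000, longitude -120.000.

-61.000, -120.000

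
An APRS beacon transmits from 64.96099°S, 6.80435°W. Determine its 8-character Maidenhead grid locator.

IC65oa39

Add 180° to longitude and 90° to latitude: 173.19565, 25.03901.
Field: 173.19565/20 → 8 → I, 25.03901/10 → 2 → C; chars IC.
Square: 13.19565/2 → 6, 5.03901/1 → 5; chars 65.
Subsquare: 1.19565/0.0833333 → 14 → o, 0.03901/0.0416667 → 0 → a; chars oa.
Extended square: 0.02898/0.00833333 → 3, 0.03901/0.00416667 → 9; chars 39.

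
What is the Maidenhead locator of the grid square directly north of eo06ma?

Latitude subsquare a = 0; +1 → 1 = b.
The longitude characters are unchanged.

EO06mb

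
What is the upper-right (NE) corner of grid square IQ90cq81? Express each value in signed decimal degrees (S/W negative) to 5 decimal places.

Field I=8, Q=16: +8·20° lon, +16·10° lat → SW at lon -20°, lat 70°.
Square 9, 0: +9·2° lon, +0·1° lat → SW at lon -2°, lat 70°.
Subsquare c=2, q=16: +2·0.0833333° lon, +16·0.0416667° lat → SW at lon -1.83333°, lat 70.6667°.
Extended square 8, 1: +8·0.00833333° lon, +1·0.00416667° lat → SW at lon -1.76667°, lat 70.6708°.
Cell spans 0.00833333° lon × 0.00416667° lat. NE corner is SW corner plus one full cell.
latitude 70.67500, longitude -1.75833.

70.67500, -1.75833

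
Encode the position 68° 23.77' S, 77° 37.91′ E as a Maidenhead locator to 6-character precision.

MC81to

Offset from 180°W / 90°S: lon 257.6318°, lat 21.6038°.
Field: lon ⌊257.6318/20⌋ = 12 → M; lat ⌊21.6038/10⌋ = 2 → C.
Square: lon ⌊17.6318/2⌋ = 8; lat ⌊1.6038/1⌋ = 1.
Subsquare: lon ⌊1.6318/0.0833333⌋ = 19 → t; lat ⌊0.6038/0.0416667⌋ = 14 → o.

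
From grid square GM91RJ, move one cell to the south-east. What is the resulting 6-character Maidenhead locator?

Longitude subsquare r = 17; +1 → 18 = s.
Latitude subsquare j = 9; −1 → 8 = i.

GM91si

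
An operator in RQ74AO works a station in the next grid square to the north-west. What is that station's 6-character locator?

RQ64xp

Longitude subsquare a = 0; −1 → -1, wraps to 23 = x, carry into square.
Longitude square 7; −1 → 6.
Latitude subsquare o = 14; +1 → 15 = p.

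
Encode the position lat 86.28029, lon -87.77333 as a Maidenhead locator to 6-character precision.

ER66cg

Add 180° to longitude and 90° to latitude: 92.2267, 176.2803.
Field (20°×10°, letters A–R): 92.2267/20 → 4 → E, 176.2803/10 → 17 → R; chars ER.
Square (2°×1°, digits 0–9): 12.2267/2 → 6, 6.2803/1 → 6; chars 66.
Subsquare (5′×2.5′, letters a–x): 0.2267/0.0833333 → 2 → c, 0.2803/0.0416667 → 6 → g; chars cg.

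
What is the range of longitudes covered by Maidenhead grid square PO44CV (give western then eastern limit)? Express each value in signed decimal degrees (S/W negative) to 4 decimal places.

Field P=15, O=14: +15·20° lon, +14·10° lat → SW at lon 120°, lat 50°.
Square 4, 4: +4·2° lon, +4·1° lat → SW at lon 128°, lat 54°.
Subsquare c=2, v=21: +2·0.0833333° lon, +21·0.0416667° lat → SW at lon 128.167°, lat 54.875°.
Cell spans 0.0833333° lon × 0.0416667° lat.
west 128.1667, east 128.2500.

128.1667, 128.2500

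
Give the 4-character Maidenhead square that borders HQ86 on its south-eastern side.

HQ95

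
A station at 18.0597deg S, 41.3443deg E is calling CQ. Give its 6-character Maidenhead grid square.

Shift to the Maidenhead origin (180°W, 90°S): lon 221.3443, lat 71.9403.
Field (20°×10°, letters A–R): 221.3443/20 → 11 → L, 71.9403/10 → 7 → H; chars LH.
Square (2°×1°, digits 0–9): 1.3443/2 → 0, 1.9403/1 → 1; chars 01.
Subsquare (5′×2.5′, letters a–x): 1.3443/0.0833333 → 16 → q, 0.9403/0.0416667 → 22 → w; chars qw.

LH01qw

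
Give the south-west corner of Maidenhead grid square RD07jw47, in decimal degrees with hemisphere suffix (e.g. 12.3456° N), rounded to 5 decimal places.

52.05417° S, 160.78333° E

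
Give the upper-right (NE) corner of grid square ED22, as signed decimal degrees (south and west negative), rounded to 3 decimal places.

-57.000, -94.000

Field E=4, D=3: +4·20° lon, +3·10° lat → SW at lon -100°, lat -60°.
Square 2, 2: +2·2° lon, +2·1° lat → SW at lon -96°, lat -58°.
Cell spans 2° lon × 1° lat. NE corner is SW corner plus one full cell.
latitude -57.000, longitude -94.000.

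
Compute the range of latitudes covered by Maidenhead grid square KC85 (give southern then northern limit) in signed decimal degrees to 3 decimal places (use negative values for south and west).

-65.000, -64.000

Field K=10, C=2: +10·20° lon, +2·10° lat → SW at lon 20°, lat -70°.
Square 8, 5: +8·2° lon, +5·1° lat → SW at lon 36°, lat -65°.
Cell spans 2° lon × 1° lat.
south -65.000, north -64.000.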